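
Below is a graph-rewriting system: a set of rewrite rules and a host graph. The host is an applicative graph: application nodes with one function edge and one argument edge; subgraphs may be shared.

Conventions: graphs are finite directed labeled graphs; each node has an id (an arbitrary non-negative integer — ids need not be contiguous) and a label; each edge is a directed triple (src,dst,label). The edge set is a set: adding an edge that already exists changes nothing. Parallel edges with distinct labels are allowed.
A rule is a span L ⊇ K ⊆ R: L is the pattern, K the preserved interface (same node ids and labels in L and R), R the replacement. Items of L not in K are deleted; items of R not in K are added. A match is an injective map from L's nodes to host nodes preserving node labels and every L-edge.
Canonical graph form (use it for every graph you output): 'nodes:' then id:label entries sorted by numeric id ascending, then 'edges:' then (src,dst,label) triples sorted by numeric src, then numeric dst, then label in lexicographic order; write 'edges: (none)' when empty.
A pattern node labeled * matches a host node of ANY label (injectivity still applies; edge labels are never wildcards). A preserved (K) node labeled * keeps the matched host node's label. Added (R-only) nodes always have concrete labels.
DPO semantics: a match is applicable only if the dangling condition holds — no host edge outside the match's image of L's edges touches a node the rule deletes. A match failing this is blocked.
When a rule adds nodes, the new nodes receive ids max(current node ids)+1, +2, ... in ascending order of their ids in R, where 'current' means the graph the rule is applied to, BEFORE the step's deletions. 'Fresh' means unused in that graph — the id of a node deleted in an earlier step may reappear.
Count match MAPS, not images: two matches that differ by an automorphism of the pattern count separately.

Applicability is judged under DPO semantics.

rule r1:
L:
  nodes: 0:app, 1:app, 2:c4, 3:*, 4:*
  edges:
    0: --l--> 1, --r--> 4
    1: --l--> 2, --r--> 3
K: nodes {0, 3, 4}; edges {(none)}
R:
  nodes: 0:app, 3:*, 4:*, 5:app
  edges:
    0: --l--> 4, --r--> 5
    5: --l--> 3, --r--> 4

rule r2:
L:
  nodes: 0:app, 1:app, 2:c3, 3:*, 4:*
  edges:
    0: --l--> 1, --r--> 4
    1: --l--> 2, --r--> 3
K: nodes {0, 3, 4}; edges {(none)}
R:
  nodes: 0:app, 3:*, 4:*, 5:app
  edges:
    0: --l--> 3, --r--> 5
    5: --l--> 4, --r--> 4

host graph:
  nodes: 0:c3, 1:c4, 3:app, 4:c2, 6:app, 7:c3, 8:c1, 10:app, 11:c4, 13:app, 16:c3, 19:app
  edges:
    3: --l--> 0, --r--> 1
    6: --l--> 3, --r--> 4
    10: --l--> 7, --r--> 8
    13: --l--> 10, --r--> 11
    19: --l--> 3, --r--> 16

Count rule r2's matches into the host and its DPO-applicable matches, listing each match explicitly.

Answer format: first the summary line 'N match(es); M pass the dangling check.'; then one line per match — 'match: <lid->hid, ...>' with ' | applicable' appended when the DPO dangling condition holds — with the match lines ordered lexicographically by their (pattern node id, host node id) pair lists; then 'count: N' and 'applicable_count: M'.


3 match(es); 1 pass the dangling check.
match: 0->6, 1->3, 2->0, 3->1, 4->4
match: 0->13, 1->10, 2->7, 3->8, 4->11 | applicable
match: 0->19, 1->3, 2->0, 3->1, 4->16
count: 3
applicable_count: 1


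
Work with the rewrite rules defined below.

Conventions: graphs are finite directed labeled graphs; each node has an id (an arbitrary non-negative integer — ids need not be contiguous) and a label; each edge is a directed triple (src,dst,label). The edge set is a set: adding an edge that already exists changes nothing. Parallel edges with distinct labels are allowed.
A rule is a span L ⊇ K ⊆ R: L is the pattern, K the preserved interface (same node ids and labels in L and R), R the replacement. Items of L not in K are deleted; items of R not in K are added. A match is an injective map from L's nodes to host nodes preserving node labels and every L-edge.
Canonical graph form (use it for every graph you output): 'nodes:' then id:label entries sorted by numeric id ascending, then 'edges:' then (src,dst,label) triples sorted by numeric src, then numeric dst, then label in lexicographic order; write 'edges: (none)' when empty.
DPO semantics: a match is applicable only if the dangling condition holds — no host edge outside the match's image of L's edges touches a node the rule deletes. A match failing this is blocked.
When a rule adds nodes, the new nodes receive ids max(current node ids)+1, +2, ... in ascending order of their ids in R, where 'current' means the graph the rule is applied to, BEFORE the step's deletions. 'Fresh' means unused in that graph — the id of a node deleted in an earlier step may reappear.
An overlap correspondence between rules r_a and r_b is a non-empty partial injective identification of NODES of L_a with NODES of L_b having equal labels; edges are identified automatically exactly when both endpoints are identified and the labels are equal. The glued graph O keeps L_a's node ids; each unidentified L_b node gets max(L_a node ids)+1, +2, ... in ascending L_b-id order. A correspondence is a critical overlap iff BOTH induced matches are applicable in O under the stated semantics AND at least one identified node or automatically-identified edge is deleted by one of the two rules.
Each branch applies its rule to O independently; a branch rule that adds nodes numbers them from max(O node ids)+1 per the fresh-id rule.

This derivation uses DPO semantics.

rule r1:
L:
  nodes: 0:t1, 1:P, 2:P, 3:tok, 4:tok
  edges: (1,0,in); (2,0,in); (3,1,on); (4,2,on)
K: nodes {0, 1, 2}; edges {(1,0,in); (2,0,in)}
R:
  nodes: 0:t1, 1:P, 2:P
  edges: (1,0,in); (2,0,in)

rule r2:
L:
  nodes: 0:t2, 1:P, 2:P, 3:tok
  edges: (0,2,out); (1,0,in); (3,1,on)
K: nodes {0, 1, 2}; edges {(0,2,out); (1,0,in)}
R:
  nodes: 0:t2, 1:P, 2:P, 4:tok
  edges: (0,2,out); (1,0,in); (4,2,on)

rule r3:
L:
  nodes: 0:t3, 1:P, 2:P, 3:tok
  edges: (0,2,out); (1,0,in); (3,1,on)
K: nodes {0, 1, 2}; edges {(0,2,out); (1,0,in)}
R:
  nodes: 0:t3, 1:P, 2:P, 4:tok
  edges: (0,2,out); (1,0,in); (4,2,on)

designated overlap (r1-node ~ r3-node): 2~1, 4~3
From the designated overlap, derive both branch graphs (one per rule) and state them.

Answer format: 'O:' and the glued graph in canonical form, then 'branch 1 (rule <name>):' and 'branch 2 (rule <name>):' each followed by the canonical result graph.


O:
nodes: 0:t1, 1:P, 2:P, 3:tok, 4:tok, 5:t3, 6:P
edges: (1,0,in); (2,0,in); (2,5,in); (3,1,on); (4,2,on); (5,6,out)
branch 1 (rule r1):
nodes: 0:t1, 1:P, 2:P, 5:t3, 6:P
edges: (1,0,in); (2,0,in); (2,5,in); (5,6,out)
branch 2 (rule r3):
nodes: 0:t1, 1:P, 2:P, 3:tok, 5:t3, 6:P, 7:tok
edges: (1,0,in); (2,0,in); (2,5,in); (3,1,on); (5,6,out); (7,6,on)


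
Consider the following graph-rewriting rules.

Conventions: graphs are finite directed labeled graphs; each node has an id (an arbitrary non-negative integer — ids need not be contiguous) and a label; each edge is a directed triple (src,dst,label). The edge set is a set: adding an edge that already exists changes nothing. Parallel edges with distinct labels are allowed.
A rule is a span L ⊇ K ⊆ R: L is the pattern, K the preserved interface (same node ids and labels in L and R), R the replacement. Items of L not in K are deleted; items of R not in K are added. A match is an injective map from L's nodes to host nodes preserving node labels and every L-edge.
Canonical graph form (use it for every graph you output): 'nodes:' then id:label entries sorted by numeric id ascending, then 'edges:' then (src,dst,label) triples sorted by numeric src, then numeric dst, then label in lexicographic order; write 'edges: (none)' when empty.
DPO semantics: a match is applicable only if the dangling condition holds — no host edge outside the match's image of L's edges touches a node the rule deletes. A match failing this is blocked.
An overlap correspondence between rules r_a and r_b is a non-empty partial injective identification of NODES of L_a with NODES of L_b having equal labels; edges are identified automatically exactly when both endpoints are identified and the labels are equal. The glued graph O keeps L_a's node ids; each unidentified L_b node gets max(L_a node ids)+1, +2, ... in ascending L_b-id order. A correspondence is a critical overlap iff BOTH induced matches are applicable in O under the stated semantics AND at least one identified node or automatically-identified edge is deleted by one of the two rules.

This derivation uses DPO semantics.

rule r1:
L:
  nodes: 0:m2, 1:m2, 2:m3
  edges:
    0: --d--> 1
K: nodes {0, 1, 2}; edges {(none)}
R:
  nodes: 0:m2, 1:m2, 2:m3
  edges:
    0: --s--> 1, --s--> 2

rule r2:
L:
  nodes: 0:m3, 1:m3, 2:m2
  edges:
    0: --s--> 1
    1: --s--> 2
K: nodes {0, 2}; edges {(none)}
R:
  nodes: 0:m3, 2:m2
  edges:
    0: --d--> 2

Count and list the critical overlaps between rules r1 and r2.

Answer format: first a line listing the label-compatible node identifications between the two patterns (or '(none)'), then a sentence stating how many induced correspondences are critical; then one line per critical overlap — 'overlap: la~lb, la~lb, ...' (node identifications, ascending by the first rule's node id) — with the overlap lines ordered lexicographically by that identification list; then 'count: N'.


label-compatible node identifications between L(r1) and L(r2): 0~2, 1~2, 2~0, 2~1
3 of the induced correspondences are critical overlaps of r1 and r2.
overlap: 0~2, 2~1
overlap: 1~2, 2~1
overlap: 2~1
count: 3


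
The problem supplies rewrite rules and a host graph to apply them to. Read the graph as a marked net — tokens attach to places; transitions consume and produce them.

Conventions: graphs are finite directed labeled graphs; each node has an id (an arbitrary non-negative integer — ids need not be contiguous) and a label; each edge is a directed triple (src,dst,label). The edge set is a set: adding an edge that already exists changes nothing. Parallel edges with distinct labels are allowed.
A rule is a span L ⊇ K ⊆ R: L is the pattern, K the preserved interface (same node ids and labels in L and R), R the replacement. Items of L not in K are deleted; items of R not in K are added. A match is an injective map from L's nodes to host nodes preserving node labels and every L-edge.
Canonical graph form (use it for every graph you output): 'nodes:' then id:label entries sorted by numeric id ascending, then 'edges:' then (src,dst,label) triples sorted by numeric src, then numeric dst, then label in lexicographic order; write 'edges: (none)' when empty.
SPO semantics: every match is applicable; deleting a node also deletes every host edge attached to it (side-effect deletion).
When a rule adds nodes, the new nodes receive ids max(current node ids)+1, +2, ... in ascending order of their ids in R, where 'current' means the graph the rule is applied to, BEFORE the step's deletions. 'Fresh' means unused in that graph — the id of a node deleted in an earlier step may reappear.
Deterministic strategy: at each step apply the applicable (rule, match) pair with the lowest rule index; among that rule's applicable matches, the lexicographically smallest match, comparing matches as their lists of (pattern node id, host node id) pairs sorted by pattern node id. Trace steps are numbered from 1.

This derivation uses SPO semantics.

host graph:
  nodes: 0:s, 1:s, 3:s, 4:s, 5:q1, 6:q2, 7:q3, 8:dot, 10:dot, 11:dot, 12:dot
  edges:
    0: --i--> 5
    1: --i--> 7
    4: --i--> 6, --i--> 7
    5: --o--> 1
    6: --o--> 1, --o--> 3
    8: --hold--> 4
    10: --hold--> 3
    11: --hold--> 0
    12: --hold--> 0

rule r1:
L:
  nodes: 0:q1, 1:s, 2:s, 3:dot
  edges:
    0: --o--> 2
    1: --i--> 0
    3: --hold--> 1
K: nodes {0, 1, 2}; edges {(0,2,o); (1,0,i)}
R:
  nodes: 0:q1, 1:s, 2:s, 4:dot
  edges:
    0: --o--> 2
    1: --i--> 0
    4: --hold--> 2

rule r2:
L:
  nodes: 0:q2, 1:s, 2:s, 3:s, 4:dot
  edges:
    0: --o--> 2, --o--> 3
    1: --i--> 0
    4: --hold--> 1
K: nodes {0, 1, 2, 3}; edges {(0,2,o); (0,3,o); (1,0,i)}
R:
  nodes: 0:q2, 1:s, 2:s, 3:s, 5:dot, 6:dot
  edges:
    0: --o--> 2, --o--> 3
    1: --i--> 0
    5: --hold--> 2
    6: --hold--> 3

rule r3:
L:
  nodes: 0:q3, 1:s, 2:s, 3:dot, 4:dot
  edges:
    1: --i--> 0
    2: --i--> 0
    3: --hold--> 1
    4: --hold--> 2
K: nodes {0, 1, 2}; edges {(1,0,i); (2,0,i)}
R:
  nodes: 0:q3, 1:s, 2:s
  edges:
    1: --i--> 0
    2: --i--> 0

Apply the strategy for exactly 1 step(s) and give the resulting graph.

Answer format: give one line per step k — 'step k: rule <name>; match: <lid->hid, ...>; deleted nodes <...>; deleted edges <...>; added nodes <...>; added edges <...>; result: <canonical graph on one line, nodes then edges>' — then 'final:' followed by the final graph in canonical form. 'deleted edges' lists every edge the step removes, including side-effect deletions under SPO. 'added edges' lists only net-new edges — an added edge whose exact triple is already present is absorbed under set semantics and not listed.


step 1: rule r1; match: 0->5, 1->0, 2->1, 3->11; deleted nodes 11; deleted edges (11,0,hold); added nodes 13; added edges (13,1,hold); result: nodes: 0:s, 1:s, 3:s, 4:s, 5:q1, 6:q2, 7:q3, 8:dot, 10:dot, 12:dot, 13:dot edges: (0,5,i); (1,7,i); (4,6,i); (4,7,i); (5,1,o); (6,1,o); (6,3,o); (8,4,hold); (10,3,hold); (12,0,hold); (13,1,hold)
final:
nodes: 0:s, 1:s, 3:s, 4:s, 5:q1, 6:q2, 7:q3, 8:dot, 10:dot, 12:dot, 13:dot
edges: (0,5,i); (1,7,i); (4,6,i); (4,7,i); (5,1,o); (6,1,o); (6,3,o); (8,4,hold); (10,3,hold); (12,0,hold); (13,1,hold)


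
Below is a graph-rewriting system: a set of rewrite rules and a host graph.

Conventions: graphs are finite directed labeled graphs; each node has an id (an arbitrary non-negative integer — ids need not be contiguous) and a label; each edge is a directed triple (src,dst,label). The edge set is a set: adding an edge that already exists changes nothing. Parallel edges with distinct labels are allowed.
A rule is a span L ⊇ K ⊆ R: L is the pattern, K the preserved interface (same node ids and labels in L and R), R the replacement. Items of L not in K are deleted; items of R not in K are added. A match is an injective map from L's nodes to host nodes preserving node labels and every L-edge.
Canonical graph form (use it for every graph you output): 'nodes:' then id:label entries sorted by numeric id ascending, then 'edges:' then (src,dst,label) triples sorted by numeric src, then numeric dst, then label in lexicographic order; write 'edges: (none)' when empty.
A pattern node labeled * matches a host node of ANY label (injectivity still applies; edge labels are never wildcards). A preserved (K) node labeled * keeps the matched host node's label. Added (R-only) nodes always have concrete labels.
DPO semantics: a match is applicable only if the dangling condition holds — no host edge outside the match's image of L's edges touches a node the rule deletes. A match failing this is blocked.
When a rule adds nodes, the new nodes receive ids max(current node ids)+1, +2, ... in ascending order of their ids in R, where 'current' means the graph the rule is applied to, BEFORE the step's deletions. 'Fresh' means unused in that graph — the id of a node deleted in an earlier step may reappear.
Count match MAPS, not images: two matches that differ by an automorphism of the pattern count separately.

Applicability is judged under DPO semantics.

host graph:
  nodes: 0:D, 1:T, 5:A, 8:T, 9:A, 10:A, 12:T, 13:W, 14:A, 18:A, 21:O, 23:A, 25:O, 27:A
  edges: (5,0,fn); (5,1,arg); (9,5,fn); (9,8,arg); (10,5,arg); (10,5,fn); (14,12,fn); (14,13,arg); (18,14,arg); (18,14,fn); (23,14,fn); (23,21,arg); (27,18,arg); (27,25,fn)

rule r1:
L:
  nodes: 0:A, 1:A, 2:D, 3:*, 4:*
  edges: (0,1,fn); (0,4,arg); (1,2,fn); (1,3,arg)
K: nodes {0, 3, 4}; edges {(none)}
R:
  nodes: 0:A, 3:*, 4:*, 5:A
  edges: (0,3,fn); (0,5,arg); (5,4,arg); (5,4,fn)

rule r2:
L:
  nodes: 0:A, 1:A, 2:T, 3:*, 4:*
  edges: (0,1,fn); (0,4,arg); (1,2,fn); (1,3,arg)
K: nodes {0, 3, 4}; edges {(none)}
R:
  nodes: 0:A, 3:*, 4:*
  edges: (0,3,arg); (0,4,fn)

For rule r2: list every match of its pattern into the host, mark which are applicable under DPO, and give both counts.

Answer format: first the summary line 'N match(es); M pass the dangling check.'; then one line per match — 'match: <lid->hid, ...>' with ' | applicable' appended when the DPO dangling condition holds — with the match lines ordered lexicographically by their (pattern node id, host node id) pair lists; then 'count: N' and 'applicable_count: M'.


1 match(es); 0 pass the dangling check.
match: 0->23, 1->14, 2->12, 3->13, 4->21
count: 1
applicable_count: 0


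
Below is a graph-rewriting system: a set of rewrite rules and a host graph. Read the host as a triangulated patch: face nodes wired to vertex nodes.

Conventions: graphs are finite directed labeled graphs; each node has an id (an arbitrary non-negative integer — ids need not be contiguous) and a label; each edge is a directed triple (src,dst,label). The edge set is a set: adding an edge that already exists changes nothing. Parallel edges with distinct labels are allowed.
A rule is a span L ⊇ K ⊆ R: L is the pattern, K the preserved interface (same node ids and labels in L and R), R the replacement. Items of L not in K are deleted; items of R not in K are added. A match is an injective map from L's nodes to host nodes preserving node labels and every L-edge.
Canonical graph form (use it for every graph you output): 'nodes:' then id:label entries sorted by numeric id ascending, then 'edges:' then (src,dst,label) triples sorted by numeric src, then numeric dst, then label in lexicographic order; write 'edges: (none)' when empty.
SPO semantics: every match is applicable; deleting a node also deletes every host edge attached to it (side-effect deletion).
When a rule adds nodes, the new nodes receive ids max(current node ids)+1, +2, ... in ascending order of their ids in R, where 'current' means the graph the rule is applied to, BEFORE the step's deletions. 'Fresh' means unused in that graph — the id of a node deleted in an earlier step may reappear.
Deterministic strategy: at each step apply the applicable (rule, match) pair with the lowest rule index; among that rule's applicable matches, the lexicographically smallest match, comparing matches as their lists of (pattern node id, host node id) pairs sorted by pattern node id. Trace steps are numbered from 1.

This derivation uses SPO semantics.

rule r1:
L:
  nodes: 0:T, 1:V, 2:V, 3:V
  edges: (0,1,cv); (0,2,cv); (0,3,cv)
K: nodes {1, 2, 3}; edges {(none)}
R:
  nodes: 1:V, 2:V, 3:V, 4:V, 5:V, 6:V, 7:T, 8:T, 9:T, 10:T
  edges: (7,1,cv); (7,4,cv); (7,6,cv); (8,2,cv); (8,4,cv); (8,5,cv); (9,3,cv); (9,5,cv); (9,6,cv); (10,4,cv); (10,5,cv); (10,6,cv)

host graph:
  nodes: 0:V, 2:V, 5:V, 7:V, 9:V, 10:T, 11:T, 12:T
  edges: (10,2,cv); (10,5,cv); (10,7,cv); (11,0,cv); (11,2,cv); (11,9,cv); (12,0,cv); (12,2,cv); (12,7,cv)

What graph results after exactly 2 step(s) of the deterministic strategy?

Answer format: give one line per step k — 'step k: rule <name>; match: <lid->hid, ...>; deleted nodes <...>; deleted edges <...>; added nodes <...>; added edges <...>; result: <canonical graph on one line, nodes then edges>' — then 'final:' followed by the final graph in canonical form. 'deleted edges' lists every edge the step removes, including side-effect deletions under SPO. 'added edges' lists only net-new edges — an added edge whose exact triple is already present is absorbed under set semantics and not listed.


step 1: rule r1; match: 0->10, 1->2, 2->5, 3->7; deleted nodes 10; deleted edges (10,2,cv); (10,5,cv); (10,7,cv); added nodes 13, 14, 15, 16, 17, 18, 19; added edges (16,2,cv); (16,13,cv); (16,15,cv); (17,5,cv); (17,13,cv); (17,14,cv); (18,7,cv); (18,14,cv); (18,15,cv); (19,13,cv); (19,14,cv); (19,15,cv); result: nodes: 0:V, 2:V, 5:V, 7:V, 9:V, 11:T, 12:T, 13:V, 14:V, 15:V, 16:T, 17:T, 18:T, 19:T edges: (11,0,cv); (11,2,cv); (11,9,cv); (12,0,cv); (12,2,cv); (12,7,cv); (16,2,cv); (16,13,cv); (16,15,cv); (17,5,cv); (17,13,cv); (17,14,cv); (18,7,cv); (18,14,cv); (18,15,cv); (19,13,cv); (19,14,cv); (19,15,cv)
step 2: rule r1; match: 0->11, 1->0, 2->2, 3->9; deleted nodes 11; deleted edges (11,0,cv); (11,2,cv); (11,9,cv); added nodes 20, 21, 22, 23, 24, 25, 26; added edges (23,0,cv); (23,20,cv); (23,22,cv); (24,2,cv); (24,20,cv); (24,21,cv); (25,9,cv); (25,21,cv); (25,22,cv); (26,20,cv); (26,21,cv); (26,22,cv); result: nodes: 0:V, 2:V, 5:V, 7:V, 9:V, 12:T, 13:V, 14:V, 15:V, 16:T, 17:T, 18:T, 19:T, 20:V, 21:V, 22:V, 23:T, 24:T, 25:T, 26:T edges: (12,0,cv); (12,2,cv); (12,7,cv); (16,2,cv); (16,13,cv); (16,15,cv); (17,5,cv); (17,13,cv); (17,14,cv); (18,7,cv); (18,14,cv); (18,15,cv); (19,13,cv); (19,14,cv); (19,15,cv); (23,0,cv); (23,20,cv); (23,22,cv); (24,2,cv); (24,20,cv); (24,21,cv); (25,9,cv); (25,21,cv); (25,22,cv); (26,20,cv); (26,21,cv); (26,22,cv)
final:
nodes: 0:V, 2:V, 5:V, 7:V, 9:V, 12:T, 13:V, 14:V, 15:V, 16:T, 17:T, 18:T, 19:T, 20:V, 21:V, 22:V, 23:T, 24:T, 25:T, 26:T
edges: (12,0,cv); (12,2,cv); (12,7,cv); (16,2,cv); (16,13,cv); (16,15,cv); (17,5,cv); (17,13,cv); (17,14,cv); (18,7,cv); (18,14,cv); (18,15,cv); (19,13,cv); (19,14,cv); (19,15,cv); (23,0,cv); (23,20,cv); (23,22,cv); (24,2,cv); (24,20,cv); (24,21,cv); (25,9,cv); (25,21,cv); (25,22,cv); (26,20,cv); (26,21,cv); (26,22,cv)


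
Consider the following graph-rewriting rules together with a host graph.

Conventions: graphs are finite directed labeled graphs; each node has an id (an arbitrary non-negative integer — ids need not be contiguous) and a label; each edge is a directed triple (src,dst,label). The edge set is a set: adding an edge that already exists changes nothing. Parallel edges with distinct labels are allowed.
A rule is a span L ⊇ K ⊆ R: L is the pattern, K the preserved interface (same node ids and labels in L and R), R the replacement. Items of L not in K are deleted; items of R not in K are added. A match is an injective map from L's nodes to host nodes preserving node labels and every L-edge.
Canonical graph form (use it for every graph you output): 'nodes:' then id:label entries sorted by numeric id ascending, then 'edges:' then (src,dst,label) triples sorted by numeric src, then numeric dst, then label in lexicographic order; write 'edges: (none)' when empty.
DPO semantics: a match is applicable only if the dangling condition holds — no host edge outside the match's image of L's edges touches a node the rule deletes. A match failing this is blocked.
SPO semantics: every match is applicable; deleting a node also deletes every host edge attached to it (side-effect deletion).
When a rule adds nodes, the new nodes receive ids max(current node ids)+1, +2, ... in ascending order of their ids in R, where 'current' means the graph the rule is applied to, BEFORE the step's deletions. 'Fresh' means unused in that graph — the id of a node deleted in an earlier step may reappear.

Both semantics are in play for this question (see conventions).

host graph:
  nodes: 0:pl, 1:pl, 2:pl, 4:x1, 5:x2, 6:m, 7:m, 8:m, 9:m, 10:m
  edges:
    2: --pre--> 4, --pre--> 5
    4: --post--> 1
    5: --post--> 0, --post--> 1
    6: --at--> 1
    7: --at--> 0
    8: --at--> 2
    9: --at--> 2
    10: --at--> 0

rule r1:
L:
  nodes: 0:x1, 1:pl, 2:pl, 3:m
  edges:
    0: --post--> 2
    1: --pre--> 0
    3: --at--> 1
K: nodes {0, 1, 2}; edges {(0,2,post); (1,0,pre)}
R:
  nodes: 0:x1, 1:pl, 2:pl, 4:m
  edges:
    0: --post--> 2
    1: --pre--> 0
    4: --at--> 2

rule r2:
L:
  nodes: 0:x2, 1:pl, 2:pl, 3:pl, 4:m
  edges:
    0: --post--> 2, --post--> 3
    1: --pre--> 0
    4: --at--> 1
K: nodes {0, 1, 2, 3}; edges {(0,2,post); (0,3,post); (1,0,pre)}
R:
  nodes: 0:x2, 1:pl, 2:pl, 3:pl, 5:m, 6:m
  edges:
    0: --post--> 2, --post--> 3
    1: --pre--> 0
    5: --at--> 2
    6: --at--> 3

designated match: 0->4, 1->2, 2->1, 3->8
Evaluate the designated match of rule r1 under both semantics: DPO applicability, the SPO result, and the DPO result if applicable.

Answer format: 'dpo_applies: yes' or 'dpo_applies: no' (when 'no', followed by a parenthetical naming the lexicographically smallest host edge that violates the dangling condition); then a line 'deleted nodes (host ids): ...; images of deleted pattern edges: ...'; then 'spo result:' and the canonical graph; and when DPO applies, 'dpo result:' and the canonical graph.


dpo_applies: yes
deleted nodes (host ids): 8; images of deleted pattern edges: (8,2,at)
spo result:
nodes: 0:pl, 1:pl, 2:pl, 4:x1, 5:x2, 6:m, 7:m, 9:m, 10:m, 11:m
edges: (2,4,pre); (2,5,pre); (4,1,post); (5,0,post); (5,1,post); (6,1,at); (7,0,at); (9,2,at); (10,0,at); (11,1,at)
dpo result:
nodes: 0:pl, 1:pl, 2:pl, 4:x1, 5:x2, 6:m, 7:m, 9:m, 10:m, 11:m
edges: (2,4,pre); (2,5,pre); (4,1,post); (5,0,post); (5,1,post); (6,1,at); (7,0,at); (9,2,at); (10,0,at); (11,1,at)


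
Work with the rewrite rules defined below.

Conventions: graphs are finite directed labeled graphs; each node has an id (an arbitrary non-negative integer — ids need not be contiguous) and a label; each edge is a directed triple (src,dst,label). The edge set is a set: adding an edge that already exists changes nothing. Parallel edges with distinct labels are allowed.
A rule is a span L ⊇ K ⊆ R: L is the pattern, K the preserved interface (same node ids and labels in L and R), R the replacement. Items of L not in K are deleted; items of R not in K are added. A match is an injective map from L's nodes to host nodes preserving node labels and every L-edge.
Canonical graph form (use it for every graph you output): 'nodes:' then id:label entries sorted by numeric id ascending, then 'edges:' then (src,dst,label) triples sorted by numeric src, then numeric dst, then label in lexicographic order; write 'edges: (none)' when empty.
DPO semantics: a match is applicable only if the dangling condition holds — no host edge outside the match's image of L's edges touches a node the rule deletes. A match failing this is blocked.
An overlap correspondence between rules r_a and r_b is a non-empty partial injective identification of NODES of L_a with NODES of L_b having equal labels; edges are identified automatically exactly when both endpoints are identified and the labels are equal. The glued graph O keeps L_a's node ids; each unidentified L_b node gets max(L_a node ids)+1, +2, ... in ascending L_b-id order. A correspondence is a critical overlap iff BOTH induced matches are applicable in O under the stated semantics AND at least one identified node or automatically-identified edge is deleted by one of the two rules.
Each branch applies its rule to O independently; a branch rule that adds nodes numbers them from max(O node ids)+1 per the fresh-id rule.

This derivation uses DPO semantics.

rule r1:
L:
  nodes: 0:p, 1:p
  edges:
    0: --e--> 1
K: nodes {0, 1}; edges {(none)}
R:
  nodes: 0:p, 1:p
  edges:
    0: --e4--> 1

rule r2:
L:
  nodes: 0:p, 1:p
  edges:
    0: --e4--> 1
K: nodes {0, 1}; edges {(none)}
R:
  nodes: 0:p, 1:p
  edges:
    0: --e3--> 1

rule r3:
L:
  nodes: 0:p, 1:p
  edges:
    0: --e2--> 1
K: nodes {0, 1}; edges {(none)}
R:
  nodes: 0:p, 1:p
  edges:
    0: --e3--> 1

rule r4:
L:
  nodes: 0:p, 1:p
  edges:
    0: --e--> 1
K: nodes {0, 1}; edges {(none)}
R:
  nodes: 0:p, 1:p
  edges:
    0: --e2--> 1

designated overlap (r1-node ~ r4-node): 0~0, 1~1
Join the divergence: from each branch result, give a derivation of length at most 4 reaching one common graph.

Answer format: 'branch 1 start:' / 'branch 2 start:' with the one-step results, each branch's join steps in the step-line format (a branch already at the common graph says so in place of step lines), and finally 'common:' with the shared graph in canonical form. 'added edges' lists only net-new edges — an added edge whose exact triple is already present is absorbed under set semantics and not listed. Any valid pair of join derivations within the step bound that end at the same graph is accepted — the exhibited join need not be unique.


branch 1 start:
nodes: 0:p, 1:p
edges: (0,1,e4)
branch 2 start:
nodes: 0:p, 1:p
edges: (0,1,e2)
branch 1 step 1: rule r2; match: 0->0, 1->1; deleted nodes (none); deleted edges (0,1,e4); added nodes (none); added edges (0,1,e3); result: nodes: 0:p, 1:p edges: (0,1,e3)
branch 2 step 1: rule r3; match: 0->0, 1->1; deleted nodes (none); deleted edges (0,1,e2); added nodes (none); added edges (0,1,e3); result: nodes: 0:p, 1:p edges: (0,1,e3)
common:
nodes: 0:p, 1:p
edges: (0,1,e3)


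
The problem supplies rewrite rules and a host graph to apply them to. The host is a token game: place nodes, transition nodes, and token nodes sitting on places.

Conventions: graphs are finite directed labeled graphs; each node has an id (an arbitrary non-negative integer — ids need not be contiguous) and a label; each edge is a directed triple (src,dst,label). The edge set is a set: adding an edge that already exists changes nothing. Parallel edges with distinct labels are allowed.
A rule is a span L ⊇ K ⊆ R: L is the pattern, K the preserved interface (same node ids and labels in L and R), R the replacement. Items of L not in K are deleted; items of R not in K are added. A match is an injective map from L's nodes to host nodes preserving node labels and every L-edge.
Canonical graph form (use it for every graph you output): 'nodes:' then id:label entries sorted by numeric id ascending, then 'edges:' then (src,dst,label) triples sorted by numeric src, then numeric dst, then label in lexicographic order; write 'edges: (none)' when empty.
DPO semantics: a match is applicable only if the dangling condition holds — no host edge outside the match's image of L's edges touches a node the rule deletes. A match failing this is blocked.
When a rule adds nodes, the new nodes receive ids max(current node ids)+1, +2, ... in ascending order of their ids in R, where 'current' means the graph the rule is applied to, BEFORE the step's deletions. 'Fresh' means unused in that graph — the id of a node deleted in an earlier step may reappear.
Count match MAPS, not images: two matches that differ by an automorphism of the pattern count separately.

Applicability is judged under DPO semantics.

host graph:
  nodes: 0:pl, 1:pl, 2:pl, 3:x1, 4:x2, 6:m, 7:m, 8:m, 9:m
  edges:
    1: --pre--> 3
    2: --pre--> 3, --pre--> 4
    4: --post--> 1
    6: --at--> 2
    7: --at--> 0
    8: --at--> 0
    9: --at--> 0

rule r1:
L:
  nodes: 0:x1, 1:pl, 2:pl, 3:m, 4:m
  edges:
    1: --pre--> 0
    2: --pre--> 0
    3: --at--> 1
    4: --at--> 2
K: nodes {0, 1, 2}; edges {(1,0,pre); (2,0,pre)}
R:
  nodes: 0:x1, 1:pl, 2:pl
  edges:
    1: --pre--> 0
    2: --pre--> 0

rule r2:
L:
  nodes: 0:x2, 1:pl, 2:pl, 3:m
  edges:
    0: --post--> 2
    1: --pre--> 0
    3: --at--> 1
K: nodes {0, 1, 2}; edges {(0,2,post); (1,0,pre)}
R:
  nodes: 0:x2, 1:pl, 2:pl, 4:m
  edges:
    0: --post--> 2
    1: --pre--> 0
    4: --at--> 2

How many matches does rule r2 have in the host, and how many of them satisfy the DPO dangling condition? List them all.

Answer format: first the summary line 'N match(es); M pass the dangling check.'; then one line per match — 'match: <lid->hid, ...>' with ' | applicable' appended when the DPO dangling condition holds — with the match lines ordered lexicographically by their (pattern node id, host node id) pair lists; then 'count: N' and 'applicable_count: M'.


1 match(es); 1 pass the dangling check.
match: 0->4, 1->2, 2->1, 3->6 | applicable
count: 1
applicable_count: 1


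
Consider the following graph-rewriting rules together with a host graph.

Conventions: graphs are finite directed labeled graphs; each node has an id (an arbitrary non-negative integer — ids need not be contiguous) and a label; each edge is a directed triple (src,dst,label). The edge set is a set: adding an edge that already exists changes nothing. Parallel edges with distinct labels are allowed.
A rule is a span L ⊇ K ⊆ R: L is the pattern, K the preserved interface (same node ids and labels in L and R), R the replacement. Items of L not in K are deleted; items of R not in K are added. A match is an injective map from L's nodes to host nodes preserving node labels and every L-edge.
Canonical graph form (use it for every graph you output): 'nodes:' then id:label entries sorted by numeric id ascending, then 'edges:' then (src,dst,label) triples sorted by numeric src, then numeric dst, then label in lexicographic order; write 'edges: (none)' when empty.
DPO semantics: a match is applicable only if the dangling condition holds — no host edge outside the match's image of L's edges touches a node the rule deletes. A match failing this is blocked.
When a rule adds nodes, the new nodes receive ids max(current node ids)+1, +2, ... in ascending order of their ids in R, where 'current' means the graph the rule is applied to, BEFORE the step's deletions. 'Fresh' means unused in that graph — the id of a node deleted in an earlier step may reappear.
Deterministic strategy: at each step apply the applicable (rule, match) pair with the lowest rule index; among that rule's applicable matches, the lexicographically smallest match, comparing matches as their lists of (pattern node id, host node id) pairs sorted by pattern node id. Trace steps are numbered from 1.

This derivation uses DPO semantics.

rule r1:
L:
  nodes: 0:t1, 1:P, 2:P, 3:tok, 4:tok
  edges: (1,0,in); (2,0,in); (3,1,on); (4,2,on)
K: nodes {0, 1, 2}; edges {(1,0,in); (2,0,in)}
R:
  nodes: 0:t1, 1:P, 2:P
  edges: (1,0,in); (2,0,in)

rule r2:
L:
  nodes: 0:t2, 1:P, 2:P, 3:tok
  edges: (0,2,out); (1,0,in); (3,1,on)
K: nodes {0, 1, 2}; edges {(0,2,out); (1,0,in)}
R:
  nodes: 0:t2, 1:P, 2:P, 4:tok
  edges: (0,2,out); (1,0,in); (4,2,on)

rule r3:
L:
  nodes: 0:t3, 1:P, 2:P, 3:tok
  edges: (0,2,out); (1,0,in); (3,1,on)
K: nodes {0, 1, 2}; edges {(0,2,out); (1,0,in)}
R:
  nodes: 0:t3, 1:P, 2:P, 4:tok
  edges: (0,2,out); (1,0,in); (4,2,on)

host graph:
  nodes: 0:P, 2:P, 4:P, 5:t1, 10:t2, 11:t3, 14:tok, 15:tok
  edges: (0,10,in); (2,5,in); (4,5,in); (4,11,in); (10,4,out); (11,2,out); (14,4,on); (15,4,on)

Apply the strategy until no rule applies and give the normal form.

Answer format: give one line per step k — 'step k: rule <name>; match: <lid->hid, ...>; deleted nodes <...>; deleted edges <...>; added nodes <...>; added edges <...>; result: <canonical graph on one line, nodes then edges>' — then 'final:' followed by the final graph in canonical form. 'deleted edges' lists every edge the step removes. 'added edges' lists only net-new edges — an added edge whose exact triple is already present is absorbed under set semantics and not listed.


step 1: rule r3; match: 0->11, 1->4, 2->2, 3->14; deleted nodes 14; deleted edges (14,4,on); added nodes 16; added edges (16,2,on); result: nodes: 0:P, 2:P, 4:P, 5:t1, 10:t2, 11:t3, 15:tok, 16:tok edges: (0,10,in); (2,5,in); (4,5,in); (4,11,in); (10,4,out); (11,2,out); (15,4,on); (16,2,on)
step 2: rule r1; match: 0->5, 1->2, 2->4, 3->16, 4->15; deleted nodes 15, 16; deleted edges (15,4,on); (16,2,on); added nodes (none); added edges (none); result: nodes: 0:P, 2:P, 4:P, 5:t1, 10:t2, 11:t3 edges: (0,10,in); (2,5,in); (4,5,in); (4,11,in); (10,4,out); (11,2,out)
final:
nodes: 0:P, 2:P, 4:P, 5:t1, 10:t2, 11:t3
edges: (0,10,in); (2,5,in); (4,5,in); (4,11,in); (10,4,out); (11,2,out)


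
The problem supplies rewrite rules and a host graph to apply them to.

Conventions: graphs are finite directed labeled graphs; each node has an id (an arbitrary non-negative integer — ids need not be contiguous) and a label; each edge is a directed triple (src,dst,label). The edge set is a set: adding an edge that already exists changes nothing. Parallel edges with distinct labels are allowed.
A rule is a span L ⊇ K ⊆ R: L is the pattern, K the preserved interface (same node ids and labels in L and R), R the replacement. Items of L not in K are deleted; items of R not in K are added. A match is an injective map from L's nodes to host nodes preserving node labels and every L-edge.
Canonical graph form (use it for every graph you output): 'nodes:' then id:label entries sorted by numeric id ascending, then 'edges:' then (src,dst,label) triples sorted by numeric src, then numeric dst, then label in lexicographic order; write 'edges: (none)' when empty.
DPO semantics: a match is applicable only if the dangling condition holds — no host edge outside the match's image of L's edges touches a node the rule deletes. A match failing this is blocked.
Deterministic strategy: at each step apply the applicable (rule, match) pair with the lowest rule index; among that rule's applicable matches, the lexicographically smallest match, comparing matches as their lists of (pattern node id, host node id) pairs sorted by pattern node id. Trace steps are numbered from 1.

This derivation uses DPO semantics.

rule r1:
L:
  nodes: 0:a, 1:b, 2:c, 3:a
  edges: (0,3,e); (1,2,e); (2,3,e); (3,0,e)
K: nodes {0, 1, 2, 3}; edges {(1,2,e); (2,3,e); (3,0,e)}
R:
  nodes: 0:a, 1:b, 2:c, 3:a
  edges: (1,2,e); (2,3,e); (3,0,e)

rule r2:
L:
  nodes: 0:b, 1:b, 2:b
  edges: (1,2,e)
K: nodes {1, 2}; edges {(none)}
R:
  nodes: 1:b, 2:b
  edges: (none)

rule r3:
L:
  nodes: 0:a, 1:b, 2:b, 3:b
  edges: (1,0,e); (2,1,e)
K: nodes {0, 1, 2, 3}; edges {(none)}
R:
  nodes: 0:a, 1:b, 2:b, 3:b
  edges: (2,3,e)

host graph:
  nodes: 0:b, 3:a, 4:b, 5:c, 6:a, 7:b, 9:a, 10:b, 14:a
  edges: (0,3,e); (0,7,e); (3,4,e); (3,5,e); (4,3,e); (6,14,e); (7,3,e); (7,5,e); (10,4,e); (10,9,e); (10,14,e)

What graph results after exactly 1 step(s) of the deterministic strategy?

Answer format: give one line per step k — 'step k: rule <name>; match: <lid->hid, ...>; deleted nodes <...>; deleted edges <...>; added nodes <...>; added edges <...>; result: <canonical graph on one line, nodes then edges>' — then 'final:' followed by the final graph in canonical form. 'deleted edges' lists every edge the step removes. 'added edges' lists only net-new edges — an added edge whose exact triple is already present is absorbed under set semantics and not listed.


step 1: rule r3; match: 0->3, 1->4, 2->10, 3->0; deleted nodes (none); deleted edges (4,3,e); (10,4,e); added nodes (none); added edges (10,0,e); result: nodes: 0:b, 3:a, 4:b, 5:c, 6:a, 7:b, 9:a, 10:b, 14:a edges: (0,3,e); (0,7,e); (3,4,e); (3,5,e); (6,14,e); (7,3,e); (7,5,e); (10,0,e); (10,9,e); (10,14,e)
final:
nodes: 0:b, 3:a, 4:b, 5:c, 6:a, 7:b, 9:a, 10:b, 14:a
edges: (0,3,e); (0,7,e); (3,4,e); (3,5,e); (6,14,e); (7,3,e); (7,5,e); (10,0,e); (10,9,e); (10,14,e)


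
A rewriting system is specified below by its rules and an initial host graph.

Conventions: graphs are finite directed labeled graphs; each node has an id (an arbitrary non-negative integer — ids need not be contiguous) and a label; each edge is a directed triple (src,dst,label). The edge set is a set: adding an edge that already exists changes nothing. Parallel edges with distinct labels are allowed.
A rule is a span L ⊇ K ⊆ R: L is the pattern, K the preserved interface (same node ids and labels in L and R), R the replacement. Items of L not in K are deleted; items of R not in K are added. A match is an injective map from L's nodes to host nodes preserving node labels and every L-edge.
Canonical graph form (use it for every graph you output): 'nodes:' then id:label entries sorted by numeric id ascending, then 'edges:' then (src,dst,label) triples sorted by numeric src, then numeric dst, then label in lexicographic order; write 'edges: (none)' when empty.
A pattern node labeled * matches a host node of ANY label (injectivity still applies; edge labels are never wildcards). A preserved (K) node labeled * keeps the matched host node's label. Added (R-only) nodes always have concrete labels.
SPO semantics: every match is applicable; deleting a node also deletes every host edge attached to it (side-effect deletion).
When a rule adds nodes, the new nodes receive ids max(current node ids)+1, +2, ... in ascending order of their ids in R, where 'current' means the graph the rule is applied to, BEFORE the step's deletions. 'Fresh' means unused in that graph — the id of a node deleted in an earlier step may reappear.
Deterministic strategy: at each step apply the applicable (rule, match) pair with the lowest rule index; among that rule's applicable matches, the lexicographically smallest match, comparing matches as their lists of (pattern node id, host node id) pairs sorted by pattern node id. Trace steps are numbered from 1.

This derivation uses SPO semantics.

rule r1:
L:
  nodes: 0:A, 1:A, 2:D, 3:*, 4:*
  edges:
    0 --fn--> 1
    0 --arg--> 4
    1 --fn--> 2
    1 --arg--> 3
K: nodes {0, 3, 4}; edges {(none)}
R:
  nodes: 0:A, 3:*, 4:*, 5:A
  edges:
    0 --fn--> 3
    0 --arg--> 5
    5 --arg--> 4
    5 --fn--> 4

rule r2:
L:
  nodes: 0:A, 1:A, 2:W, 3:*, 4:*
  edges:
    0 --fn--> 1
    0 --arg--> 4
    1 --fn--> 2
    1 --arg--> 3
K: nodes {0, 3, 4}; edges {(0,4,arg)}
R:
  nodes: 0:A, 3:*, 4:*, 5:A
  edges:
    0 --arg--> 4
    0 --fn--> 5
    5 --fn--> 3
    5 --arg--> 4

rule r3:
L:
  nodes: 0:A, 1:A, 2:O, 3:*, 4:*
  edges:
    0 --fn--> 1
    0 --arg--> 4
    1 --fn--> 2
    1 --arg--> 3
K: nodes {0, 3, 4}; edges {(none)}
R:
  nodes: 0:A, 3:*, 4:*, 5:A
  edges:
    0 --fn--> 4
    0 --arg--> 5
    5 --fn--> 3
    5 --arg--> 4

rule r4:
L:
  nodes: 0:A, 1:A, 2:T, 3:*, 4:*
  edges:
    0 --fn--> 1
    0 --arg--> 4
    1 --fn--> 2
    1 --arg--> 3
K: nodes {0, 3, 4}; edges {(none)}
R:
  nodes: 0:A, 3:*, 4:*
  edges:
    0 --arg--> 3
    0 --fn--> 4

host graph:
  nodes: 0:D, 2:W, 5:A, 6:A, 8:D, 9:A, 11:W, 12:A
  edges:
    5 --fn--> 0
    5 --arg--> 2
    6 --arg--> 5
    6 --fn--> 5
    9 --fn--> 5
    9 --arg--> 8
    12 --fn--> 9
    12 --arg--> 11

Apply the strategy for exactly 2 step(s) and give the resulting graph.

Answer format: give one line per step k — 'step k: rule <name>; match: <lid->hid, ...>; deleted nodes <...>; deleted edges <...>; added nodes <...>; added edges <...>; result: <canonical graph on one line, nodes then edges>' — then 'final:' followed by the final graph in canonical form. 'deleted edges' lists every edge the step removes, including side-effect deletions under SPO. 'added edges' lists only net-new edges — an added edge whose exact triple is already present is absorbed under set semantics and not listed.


step 1: rule r1; match: 0->9, 1->5, 2->0, 3->2, 4->8; deleted nodes 0, 5; deleted edges (5,0,fn); (5,2,arg); (6,5,arg); (6,5,fn); (9,5,fn); (9,8,arg); added nodes 13; added edges (9,2,fn); (9,13,arg); (13,8,arg); (13,8,fn); result: nodes: 2:W, 6:A, 8:D, 9:A, 11:W, 12:A, 13:A edges: (9,2,fn); (9,13,arg); (12,9,fn); (12,11,arg); (13,8,arg); (13,8,fn)
step 2: rule r2; match: 0->12, 1->9, 2->2, 3->13, 4->11; deleted nodes 2, 9; deleted edges (9,2,fn); (9,13,arg); (12,9,fn); added nodes 14; added edges (12,14,fn); (14,11,arg); (14,13,fn); result: nodes: 6:A, 8:D, 11:W, 12:A, 13:A, 14:A edges: (12,11,arg); (12,14,fn); (13,8,arg); (13,8,fn); (14,11,arg); (14,13,fn)
final:
nodes: 6:A, 8:D, 11:W, 12:A, 13:A, 14:A
edges: (12,11,arg); (12,14,fn); (13,8,arg); (13,8,fn); (14,11,arg); (14,13,fn)
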